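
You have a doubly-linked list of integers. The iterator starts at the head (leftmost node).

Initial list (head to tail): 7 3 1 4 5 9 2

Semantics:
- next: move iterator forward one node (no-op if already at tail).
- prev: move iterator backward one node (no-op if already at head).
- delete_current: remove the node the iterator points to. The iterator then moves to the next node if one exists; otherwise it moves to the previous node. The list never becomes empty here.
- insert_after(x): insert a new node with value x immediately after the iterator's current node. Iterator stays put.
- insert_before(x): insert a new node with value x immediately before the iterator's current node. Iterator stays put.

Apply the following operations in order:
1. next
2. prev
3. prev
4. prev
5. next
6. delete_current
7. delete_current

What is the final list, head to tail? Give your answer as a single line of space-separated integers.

After 1 (next): list=[7, 3, 1, 4, 5, 9, 2] cursor@3
After 2 (prev): list=[7, 3, 1, 4, 5, 9, 2] cursor@7
After 3 (prev): list=[7, 3, 1, 4, 5, 9, 2] cursor@7
After 4 (prev): list=[7, 3, 1, 4, 5, 9, 2] cursor@7
After 5 (next): list=[7, 3, 1, 4, 5, 9, 2] cursor@3
After 6 (delete_current): list=[7, 1, 4, 5, 9, 2] cursor@1
After 7 (delete_current): list=[7, 4, 5, 9, 2] cursor@4

Answer: 7 4 5 9 2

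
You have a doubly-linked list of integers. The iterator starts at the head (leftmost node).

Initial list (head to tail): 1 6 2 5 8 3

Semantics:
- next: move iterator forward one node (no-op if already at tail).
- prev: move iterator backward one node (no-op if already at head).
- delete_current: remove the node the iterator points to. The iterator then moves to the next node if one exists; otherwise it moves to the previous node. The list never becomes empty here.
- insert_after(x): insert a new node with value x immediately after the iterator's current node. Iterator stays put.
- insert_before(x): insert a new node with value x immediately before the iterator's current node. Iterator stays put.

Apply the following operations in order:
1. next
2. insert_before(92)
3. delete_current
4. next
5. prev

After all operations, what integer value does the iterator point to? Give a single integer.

After 1 (next): list=[1, 6, 2, 5, 8, 3] cursor@6
After 2 (insert_before(92)): list=[1, 92, 6, 2, 5, 8, 3] cursor@6
After 3 (delete_current): list=[1, 92, 2, 5, 8, 3] cursor@2
After 4 (next): list=[1, 92, 2, 5, 8, 3] cursor@5
After 5 (prev): list=[1, 92, 2, 5, 8, 3] cursor@2

Answer: 2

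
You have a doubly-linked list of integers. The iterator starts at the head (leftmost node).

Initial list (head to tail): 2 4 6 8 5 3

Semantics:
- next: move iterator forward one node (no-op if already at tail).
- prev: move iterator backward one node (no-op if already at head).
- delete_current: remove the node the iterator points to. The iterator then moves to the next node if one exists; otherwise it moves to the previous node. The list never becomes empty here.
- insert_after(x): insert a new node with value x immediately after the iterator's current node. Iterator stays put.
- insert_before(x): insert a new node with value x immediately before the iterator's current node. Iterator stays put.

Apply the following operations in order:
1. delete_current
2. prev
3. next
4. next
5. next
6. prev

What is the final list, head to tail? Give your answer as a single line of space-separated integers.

Answer: 4 6 8 5 3

Derivation:
After 1 (delete_current): list=[4, 6, 8, 5, 3] cursor@4
After 2 (prev): list=[4, 6, 8, 5, 3] cursor@4
After 3 (next): list=[4, 6, 8, 5, 3] cursor@6
After 4 (next): list=[4, 6, 8, 5, 3] cursor@8
After 5 (next): list=[4, 6, 8, 5, 3] cursor@5
After 6 (prev): list=[4, 6, 8, 5, 3] cursor@8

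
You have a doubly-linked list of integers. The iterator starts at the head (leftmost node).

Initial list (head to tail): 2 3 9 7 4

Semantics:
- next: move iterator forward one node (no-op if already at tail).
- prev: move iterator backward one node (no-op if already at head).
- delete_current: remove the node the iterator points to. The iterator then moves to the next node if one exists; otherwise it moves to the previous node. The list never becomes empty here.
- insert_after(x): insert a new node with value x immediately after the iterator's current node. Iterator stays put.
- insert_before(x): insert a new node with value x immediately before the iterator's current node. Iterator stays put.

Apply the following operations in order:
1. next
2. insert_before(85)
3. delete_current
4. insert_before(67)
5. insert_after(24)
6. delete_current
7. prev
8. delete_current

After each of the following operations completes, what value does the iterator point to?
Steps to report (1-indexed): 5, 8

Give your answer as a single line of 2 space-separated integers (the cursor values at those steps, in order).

Answer: 9 24

Derivation:
After 1 (next): list=[2, 3, 9, 7, 4] cursor@3
After 2 (insert_before(85)): list=[2, 85, 3, 9, 7, 4] cursor@3
After 3 (delete_current): list=[2, 85, 9, 7, 4] cursor@9
After 4 (insert_before(67)): list=[2, 85, 67, 9, 7, 4] cursor@9
After 5 (insert_after(24)): list=[2, 85, 67, 9, 24, 7, 4] cursor@9
After 6 (delete_current): list=[2, 85, 67, 24, 7, 4] cursor@24
After 7 (prev): list=[2, 85, 67, 24, 7, 4] cursor@67
After 8 (delete_current): list=[2, 85, 24, 7, 4] cursor@24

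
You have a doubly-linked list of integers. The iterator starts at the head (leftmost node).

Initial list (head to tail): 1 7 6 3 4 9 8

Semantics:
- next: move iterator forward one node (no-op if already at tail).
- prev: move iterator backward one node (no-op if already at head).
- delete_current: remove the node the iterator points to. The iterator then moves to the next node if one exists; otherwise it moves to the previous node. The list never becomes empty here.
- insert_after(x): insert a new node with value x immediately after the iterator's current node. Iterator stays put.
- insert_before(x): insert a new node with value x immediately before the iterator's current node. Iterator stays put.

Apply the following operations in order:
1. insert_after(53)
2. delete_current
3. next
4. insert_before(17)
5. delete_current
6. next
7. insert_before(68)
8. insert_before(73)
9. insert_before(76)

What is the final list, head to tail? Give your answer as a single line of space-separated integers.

After 1 (insert_after(53)): list=[1, 53, 7, 6, 3, 4, 9, 8] cursor@1
After 2 (delete_current): list=[53, 7, 6, 3, 4, 9, 8] cursor@53
After 3 (next): list=[53, 7, 6, 3, 4, 9, 8] cursor@7
After 4 (insert_before(17)): list=[53, 17, 7, 6, 3, 4, 9, 8] cursor@7
After 5 (delete_current): list=[53, 17, 6, 3, 4, 9, 8] cursor@6
After 6 (next): list=[53, 17, 6, 3, 4, 9, 8] cursor@3
After 7 (insert_before(68)): list=[53, 17, 6, 68, 3, 4, 9, 8] cursor@3
After 8 (insert_before(73)): list=[53, 17, 6, 68, 73, 3, 4, 9, 8] cursor@3
After 9 (insert_before(76)): list=[53, 17, 6, 68, 73, 76, 3, 4, 9, 8] cursor@3

Answer: 53 17 6 68 73 76 3 4 9 8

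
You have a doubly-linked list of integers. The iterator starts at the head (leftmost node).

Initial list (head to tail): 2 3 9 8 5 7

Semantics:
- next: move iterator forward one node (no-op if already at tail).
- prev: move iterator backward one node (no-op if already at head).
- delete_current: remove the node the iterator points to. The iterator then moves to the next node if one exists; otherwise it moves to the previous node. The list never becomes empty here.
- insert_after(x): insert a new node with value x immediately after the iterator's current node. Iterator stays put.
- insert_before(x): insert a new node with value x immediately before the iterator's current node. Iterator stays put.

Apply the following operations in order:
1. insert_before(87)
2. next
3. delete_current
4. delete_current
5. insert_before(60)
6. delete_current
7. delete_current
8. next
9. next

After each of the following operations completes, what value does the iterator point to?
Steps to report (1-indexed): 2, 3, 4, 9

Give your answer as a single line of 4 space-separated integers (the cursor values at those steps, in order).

Answer: 3 9 8 7

Derivation:
After 1 (insert_before(87)): list=[87, 2, 3, 9, 8, 5, 7] cursor@2
After 2 (next): list=[87, 2, 3, 9, 8, 5, 7] cursor@3
After 3 (delete_current): list=[87, 2, 9, 8, 5, 7] cursor@9
After 4 (delete_current): list=[87, 2, 8, 5, 7] cursor@8
After 5 (insert_before(60)): list=[87, 2, 60, 8, 5, 7] cursor@8
After 6 (delete_current): list=[87, 2, 60, 5, 7] cursor@5
After 7 (delete_current): list=[87, 2, 60, 7] cursor@7
After 8 (next): list=[87, 2, 60, 7] cursor@7
After 9 (next): list=[87, 2, 60, 7] cursor@7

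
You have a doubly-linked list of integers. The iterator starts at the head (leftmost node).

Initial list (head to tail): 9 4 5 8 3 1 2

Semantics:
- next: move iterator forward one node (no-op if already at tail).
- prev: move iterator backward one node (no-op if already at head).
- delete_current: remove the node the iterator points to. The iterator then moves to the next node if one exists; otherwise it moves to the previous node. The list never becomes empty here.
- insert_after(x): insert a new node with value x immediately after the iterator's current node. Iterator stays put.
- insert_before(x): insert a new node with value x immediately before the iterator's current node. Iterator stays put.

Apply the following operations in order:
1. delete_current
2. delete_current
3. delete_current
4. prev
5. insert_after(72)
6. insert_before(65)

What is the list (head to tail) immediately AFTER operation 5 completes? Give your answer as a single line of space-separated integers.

Answer: 8 72 3 1 2

Derivation:
After 1 (delete_current): list=[4, 5, 8, 3, 1, 2] cursor@4
After 2 (delete_current): list=[5, 8, 3, 1, 2] cursor@5
After 3 (delete_current): list=[8, 3, 1, 2] cursor@8
After 4 (prev): list=[8, 3, 1, 2] cursor@8
After 5 (insert_after(72)): list=[8, 72, 3, 1, 2] cursor@8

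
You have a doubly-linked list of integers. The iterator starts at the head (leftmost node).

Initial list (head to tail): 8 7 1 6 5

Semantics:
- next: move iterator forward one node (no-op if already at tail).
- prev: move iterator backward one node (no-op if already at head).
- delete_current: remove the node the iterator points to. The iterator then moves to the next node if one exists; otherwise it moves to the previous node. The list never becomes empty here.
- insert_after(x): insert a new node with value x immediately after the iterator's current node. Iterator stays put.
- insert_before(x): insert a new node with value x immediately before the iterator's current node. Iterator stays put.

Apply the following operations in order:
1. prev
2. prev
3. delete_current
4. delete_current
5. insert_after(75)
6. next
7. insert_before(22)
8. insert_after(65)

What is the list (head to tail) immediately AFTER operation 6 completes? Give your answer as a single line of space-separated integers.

Answer: 1 75 6 5

Derivation:
After 1 (prev): list=[8, 7, 1, 6, 5] cursor@8
After 2 (prev): list=[8, 7, 1, 6, 5] cursor@8
After 3 (delete_current): list=[7, 1, 6, 5] cursor@7
After 4 (delete_current): list=[1, 6, 5] cursor@1
After 5 (insert_after(75)): list=[1, 75, 6, 5] cursor@1
After 6 (next): list=[1, 75, 6, 5] cursor@75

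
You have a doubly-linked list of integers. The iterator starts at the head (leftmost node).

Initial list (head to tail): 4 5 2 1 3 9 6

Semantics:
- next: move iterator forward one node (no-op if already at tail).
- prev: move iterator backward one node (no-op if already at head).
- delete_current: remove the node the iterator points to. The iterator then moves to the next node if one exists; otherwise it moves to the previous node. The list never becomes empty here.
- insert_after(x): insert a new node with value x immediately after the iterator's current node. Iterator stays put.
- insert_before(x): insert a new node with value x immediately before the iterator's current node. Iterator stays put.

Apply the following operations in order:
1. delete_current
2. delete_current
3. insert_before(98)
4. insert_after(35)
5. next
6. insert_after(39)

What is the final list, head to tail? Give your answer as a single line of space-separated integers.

Answer: 98 2 35 39 1 3 9 6

Derivation:
After 1 (delete_current): list=[5, 2, 1, 3, 9, 6] cursor@5
After 2 (delete_current): list=[2, 1, 3, 9, 6] cursor@2
After 3 (insert_before(98)): list=[98, 2, 1, 3, 9, 6] cursor@2
After 4 (insert_after(35)): list=[98, 2, 35, 1, 3, 9, 6] cursor@2
After 5 (next): list=[98, 2, 35, 1, 3, 9, 6] cursor@35
After 6 (insert_after(39)): list=[98, 2, 35, 39, 1, 3, 9, 6] cursor@35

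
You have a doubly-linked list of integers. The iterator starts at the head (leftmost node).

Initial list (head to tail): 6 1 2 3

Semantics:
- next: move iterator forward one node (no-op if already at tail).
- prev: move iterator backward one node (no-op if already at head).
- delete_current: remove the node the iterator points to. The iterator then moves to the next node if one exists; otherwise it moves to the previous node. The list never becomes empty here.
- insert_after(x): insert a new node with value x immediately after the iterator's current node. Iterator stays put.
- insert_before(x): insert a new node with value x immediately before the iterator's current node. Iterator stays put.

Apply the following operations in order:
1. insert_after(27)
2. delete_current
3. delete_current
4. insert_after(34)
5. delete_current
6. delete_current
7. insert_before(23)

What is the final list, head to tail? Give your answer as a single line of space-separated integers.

Answer: 23 2 3

Derivation:
After 1 (insert_after(27)): list=[6, 27, 1, 2, 3] cursor@6
After 2 (delete_current): list=[27, 1, 2, 3] cursor@27
After 3 (delete_current): list=[1, 2, 3] cursor@1
After 4 (insert_after(34)): list=[1, 34, 2, 3] cursor@1
After 5 (delete_current): list=[34, 2, 3] cursor@34
After 6 (delete_current): list=[2, 3] cursor@2
After 7 (insert_before(23)): list=[23, 2, 3] cursor@2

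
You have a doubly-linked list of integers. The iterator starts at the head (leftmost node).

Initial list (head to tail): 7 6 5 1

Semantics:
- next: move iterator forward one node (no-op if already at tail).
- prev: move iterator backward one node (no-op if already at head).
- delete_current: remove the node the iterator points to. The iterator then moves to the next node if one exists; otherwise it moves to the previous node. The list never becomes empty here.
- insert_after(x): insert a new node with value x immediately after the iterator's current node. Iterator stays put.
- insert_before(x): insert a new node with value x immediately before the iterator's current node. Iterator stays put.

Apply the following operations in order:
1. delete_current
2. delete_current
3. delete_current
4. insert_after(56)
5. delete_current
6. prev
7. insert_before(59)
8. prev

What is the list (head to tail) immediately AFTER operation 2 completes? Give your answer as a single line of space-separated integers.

Answer: 5 1

Derivation:
After 1 (delete_current): list=[6, 5, 1] cursor@6
After 2 (delete_current): list=[5, 1] cursor@5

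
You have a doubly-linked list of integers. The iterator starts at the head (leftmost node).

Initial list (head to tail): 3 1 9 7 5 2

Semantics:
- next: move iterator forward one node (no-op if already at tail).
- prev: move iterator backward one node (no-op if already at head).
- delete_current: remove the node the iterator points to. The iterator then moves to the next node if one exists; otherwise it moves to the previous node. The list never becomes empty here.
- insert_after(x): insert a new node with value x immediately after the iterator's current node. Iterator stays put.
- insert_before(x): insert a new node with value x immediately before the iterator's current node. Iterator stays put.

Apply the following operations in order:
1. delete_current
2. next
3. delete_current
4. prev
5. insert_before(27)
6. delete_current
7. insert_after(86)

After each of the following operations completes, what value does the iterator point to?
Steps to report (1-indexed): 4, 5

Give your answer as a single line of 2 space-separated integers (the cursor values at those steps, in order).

After 1 (delete_current): list=[1, 9, 7, 5, 2] cursor@1
After 2 (next): list=[1, 9, 7, 5, 2] cursor@9
After 3 (delete_current): list=[1, 7, 5, 2] cursor@7
After 4 (prev): list=[1, 7, 5, 2] cursor@1
After 5 (insert_before(27)): list=[27, 1, 7, 5, 2] cursor@1
After 6 (delete_current): list=[27, 7, 5, 2] cursor@7
After 7 (insert_after(86)): list=[27, 7, 86, 5, 2] cursor@7

Answer: 1 1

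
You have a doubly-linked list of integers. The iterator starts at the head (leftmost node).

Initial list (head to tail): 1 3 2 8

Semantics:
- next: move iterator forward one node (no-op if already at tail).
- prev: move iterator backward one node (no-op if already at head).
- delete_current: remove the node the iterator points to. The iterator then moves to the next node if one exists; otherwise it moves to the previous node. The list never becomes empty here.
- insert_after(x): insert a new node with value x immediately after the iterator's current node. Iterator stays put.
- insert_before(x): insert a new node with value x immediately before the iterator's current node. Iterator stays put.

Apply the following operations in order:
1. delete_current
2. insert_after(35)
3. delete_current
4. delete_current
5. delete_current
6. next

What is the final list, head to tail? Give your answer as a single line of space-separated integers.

After 1 (delete_current): list=[3, 2, 8] cursor@3
After 2 (insert_after(35)): list=[3, 35, 2, 8] cursor@3
After 3 (delete_current): list=[35, 2, 8] cursor@35
After 4 (delete_current): list=[2, 8] cursor@2
After 5 (delete_current): list=[8] cursor@8
After 6 (next): list=[8] cursor@8

Answer: 8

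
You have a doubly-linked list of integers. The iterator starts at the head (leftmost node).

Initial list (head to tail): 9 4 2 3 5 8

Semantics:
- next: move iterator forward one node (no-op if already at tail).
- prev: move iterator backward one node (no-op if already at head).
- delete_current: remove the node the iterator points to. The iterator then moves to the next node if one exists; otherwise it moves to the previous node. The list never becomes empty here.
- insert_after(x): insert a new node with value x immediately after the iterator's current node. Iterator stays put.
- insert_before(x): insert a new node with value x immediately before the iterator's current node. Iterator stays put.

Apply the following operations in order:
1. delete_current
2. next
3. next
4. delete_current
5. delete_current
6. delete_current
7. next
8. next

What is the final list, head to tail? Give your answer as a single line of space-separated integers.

After 1 (delete_current): list=[4, 2, 3, 5, 8] cursor@4
After 2 (next): list=[4, 2, 3, 5, 8] cursor@2
After 3 (next): list=[4, 2, 3, 5, 8] cursor@3
After 4 (delete_current): list=[4, 2, 5, 8] cursor@5
After 5 (delete_current): list=[4, 2, 8] cursor@8
After 6 (delete_current): list=[4, 2] cursor@2
After 7 (next): list=[4, 2] cursor@2
After 8 (next): list=[4, 2] cursor@2

Answer: 4 2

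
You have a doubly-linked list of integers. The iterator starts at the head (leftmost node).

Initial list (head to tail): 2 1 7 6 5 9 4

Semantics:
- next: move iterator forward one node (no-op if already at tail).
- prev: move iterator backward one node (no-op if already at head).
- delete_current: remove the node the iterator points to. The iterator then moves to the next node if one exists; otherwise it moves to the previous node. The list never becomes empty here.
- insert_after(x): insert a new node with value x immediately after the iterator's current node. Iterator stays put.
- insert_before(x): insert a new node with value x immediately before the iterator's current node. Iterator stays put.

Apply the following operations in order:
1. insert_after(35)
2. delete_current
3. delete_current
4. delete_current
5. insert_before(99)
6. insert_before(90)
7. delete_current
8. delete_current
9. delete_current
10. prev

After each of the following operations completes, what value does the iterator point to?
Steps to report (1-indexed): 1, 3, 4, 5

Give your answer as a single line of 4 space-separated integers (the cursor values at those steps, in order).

After 1 (insert_after(35)): list=[2, 35, 1, 7, 6, 5, 9, 4] cursor@2
After 2 (delete_current): list=[35, 1, 7, 6, 5, 9, 4] cursor@35
After 3 (delete_current): list=[1, 7, 6, 5, 9, 4] cursor@1
After 4 (delete_current): list=[7, 6, 5, 9, 4] cursor@7
After 5 (insert_before(99)): list=[99, 7, 6, 5, 9, 4] cursor@7
After 6 (insert_before(90)): list=[99, 90, 7, 6, 5, 9, 4] cursor@7
After 7 (delete_current): list=[99, 90, 6, 5, 9, 4] cursor@6
After 8 (delete_current): list=[99, 90, 5, 9, 4] cursor@5
After 9 (delete_current): list=[99, 90, 9, 4] cursor@9
After 10 (prev): list=[99, 90, 9, 4] cursor@90

Answer: 2 1 7 7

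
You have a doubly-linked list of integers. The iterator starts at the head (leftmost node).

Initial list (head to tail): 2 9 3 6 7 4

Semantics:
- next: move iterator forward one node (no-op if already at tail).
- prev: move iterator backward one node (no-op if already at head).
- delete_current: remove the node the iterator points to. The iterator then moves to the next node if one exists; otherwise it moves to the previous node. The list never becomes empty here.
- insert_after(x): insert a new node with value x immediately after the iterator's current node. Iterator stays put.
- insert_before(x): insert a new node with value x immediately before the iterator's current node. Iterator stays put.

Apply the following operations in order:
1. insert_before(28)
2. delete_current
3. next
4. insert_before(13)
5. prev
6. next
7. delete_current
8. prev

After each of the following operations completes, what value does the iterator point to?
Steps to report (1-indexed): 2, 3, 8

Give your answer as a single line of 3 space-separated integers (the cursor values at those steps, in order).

Answer: 9 3 13

Derivation:
After 1 (insert_before(28)): list=[28, 2, 9, 3, 6, 7, 4] cursor@2
After 2 (delete_current): list=[28, 9, 3, 6, 7, 4] cursor@9
After 3 (next): list=[28, 9, 3, 6, 7, 4] cursor@3
After 4 (insert_before(13)): list=[28, 9, 13, 3, 6, 7, 4] cursor@3
After 5 (prev): list=[28, 9, 13, 3, 6, 7, 4] cursor@13
After 6 (next): list=[28, 9, 13, 3, 6, 7, 4] cursor@3
After 7 (delete_current): list=[28, 9, 13, 6, 7, 4] cursor@6
After 8 (prev): list=[28, 9, 13, 6, 7, 4] cursor@13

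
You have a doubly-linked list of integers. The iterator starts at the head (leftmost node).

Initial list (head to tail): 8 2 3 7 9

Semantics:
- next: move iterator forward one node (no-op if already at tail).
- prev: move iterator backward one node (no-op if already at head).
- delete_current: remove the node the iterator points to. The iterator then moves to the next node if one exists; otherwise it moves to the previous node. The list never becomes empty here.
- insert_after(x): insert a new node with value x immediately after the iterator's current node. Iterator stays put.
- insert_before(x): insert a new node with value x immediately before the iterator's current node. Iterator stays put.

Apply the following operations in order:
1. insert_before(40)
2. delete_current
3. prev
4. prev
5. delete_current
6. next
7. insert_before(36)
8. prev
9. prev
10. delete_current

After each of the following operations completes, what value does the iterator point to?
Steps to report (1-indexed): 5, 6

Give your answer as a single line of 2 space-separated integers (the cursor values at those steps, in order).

Answer: 2 3

Derivation:
After 1 (insert_before(40)): list=[40, 8, 2, 3, 7, 9] cursor@8
After 2 (delete_current): list=[40, 2, 3, 7, 9] cursor@2
After 3 (prev): list=[40, 2, 3, 7, 9] cursor@40
After 4 (prev): list=[40, 2, 3, 7, 9] cursor@40
After 5 (delete_current): list=[2, 3, 7, 9] cursor@2
After 6 (next): list=[2, 3, 7, 9] cursor@3
After 7 (insert_before(36)): list=[2, 36, 3, 7, 9] cursor@3
After 8 (prev): list=[2, 36, 3, 7, 9] cursor@36
After 9 (prev): list=[2, 36, 3, 7, 9] cursor@2
After 10 (delete_current): list=[36, 3, 7, 9] cursor@36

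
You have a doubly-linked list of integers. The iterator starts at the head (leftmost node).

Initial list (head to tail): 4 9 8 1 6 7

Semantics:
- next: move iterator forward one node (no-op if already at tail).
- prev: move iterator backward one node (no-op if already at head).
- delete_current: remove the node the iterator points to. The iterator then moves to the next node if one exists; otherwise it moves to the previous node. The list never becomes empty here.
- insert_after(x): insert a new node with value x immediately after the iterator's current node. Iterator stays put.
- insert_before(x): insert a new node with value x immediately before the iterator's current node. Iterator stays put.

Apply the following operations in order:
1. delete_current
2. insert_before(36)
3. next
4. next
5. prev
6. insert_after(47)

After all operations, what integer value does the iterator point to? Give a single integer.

Answer: 8

Derivation:
After 1 (delete_current): list=[9, 8, 1, 6, 7] cursor@9
After 2 (insert_before(36)): list=[36, 9, 8, 1, 6, 7] cursor@9
After 3 (next): list=[36, 9, 8, 1, 6, 7] cursor@8
After 4 (next): list=[36, 9, 8, 1, 6, 7] cursor@1
After 5 (prev): list=[36, 9, 8, 1, 6, 7] cursor@8
After 6 (insert_after(47)): list=[36, 9, 8, 47, 1, 6, 7] cursor@8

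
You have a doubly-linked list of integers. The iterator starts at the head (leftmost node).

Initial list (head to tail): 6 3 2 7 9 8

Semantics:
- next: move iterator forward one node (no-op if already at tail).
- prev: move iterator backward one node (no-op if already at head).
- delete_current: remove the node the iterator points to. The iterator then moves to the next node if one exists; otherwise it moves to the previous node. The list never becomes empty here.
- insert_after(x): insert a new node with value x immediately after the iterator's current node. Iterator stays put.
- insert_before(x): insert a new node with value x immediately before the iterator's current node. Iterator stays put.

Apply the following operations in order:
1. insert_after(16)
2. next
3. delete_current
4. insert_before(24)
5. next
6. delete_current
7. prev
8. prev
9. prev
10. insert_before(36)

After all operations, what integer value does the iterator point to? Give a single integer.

Answer: 6

Derivation:
After 1 (insert_after(16)): list=[6, 16, 3, 2, 7, 9, 8] cursor@6
After 2 (next): list=[6, 16, 3, 2, 7, 9, 8] cursor@16
After 3 (delete_current): list=[6, 3, 2, 7, 9, 8] cursor@3
After 4 (insert_before(24)): list=[6, 24, 3, 2, 7, 9, 8] cursor@3
After 5 (next): list=[6, 24, 3, 2, 7, 9, 8] cursor@2
After 6 (delete_current): list=[6, 24, 3, 7, 9, 8] cursor@7
After 7 (prev): list=[6, 24, 3, 7, 9, 8] cursor@3
After 8 (prev): list=[6, 24, 3, 7, 9, 8] cursor@24
After 9 (prev): list=[6, 24, 3, 7, 9, 8] cursor@6
After 10 (insert_before(36)): list=[36, 6, 24, 3, 7, 9, 8] cursor@6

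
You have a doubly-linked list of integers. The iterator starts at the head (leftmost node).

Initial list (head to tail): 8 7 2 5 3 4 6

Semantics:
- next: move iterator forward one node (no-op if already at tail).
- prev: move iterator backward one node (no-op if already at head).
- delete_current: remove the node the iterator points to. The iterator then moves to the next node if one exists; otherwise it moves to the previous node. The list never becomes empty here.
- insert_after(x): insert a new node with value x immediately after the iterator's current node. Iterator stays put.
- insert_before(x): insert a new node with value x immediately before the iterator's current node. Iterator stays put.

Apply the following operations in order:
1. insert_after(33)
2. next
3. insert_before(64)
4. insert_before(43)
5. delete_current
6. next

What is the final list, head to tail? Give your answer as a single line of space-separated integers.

After 1 (insert_after(33)): list=[8, 33, 7, 2, 5, 3, 4, 6] cursor@8
After 2 (next): list=[8, 33, 7, 2, 5, 3, 4, 6] cursor@33
After 3 (insert_before(64)): list=[8, 64, 33, 7, 2, 5, 3, 4, 6] cursor@33
After 4 (insert_before(43)): list=[8, 64, 43, 33, 7, 2, 5, 3, 4, 6] cursor@33
After 5 (delete_current): list=[8, 64, 43, 7, 2, 5, 3, 4, 6] cursor@7
After 6 (next): list=[8, 64, 43, 7, 2, 5, 3, 4, 6] cursor@2

Answer: 8 64 43 7 2 5 3 4 6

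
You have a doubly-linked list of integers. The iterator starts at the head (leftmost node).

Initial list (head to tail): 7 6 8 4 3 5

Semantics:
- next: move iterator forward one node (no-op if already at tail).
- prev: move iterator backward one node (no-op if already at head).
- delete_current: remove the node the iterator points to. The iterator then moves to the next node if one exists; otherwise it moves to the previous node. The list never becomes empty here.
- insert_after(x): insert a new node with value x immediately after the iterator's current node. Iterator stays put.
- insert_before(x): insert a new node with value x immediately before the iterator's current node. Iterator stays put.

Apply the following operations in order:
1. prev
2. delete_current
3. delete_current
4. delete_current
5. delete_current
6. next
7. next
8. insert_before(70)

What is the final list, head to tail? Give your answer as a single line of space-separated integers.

Answer: 3 70 5

Derivation:
After 1 (prev): list=[7, 6, 8, 4, 3, 5] cursor@7
After 2 (delete_current): list=[6, 8, 4, 3, 5] cursor@6
After 3 (delete_current): list=[8, 4, 3, 5] cursor@8
After 4 (delete_current): list=[4, 3, 5] cursor@4
After 5 (delete_current): list=[3, 5] cursor@3
After 6 (next): list=[3, 5] cursor@5
After 7 (next): list=[3, 5] cursor@5
After 8 (insert_before(70)): list=[3, 70, 5] cursor@5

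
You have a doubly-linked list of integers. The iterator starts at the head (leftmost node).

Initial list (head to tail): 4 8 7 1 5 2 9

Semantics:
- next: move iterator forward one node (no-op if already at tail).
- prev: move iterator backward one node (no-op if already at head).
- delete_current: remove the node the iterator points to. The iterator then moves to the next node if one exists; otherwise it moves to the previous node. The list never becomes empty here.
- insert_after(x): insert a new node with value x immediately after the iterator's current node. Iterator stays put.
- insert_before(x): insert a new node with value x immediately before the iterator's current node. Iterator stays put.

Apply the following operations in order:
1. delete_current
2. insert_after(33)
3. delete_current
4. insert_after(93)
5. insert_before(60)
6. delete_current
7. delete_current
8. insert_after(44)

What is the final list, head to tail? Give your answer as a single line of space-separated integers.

After 1 (delete_current): list=[8, 7, 1, 5, 2, 9] cursor@8
After 2 (insert_after(33)): list=[8, 33, 7, 1, 5, 2, 9] cursor@8
After 3 (delete_current): list=[33, 7, 1, 5, 2, 9] cursor@33
After 4 (insert_after(93)): list=[33, 93, 7, 1, 5, 2, 9] cursor@33
After 5 (insert_before(60)): list=[60, 33, 93, 7, 1, 5, 2, 9] cursor@33
After 6 (delete_current): list=[60, 93, 7, 1, 5, 2, 9] cursor@93
After 7 (delete_current): list=[60, 7, 1, 5, 2, 9] cursor@7
After 8 (insert_after(44)): list=[60, 7, 44, 1, 5, 2, 9] cursor@7

Answer: 60 7 44 1 5 2 9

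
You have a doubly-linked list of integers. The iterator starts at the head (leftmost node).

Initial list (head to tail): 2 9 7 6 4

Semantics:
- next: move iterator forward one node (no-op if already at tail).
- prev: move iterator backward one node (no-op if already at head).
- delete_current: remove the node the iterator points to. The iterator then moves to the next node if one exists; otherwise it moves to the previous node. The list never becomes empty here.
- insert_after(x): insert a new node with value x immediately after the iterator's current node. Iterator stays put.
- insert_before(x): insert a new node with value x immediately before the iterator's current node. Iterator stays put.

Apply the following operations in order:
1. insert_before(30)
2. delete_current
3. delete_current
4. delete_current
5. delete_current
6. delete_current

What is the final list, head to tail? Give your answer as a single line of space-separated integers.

After 1 (insert_before(30)): list=[30, 2, 9, 7, 6, 4] cursor@2
After 2 (delete_current): list=[30, 9, 7, 6, 4] cursor@9
After 3 (delete_current): list=[30, 7, 6, 4] cursor@7
After 4 (delete_current): list=[30, 6, 4] cursor@6
After 5 (delete_current): list=[30, 4] cursor@4
After 6 (delete_current): list=[30] cursor@30

Answer: 30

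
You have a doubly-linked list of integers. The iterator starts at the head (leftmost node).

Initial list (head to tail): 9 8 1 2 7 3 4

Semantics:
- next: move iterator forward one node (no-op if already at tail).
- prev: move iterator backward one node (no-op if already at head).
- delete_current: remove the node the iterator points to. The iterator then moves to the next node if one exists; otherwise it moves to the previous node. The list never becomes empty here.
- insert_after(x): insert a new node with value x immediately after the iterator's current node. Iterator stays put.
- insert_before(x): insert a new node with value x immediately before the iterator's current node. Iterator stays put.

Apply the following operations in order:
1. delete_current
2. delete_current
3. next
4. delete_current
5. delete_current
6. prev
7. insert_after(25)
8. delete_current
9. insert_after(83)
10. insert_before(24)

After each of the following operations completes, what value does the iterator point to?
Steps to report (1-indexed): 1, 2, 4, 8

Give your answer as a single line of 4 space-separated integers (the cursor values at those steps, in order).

After 1 (delete_current): list=[8, 1, 2, 7, 3, 4] cursor@8
After 2 (delete_current): list=[1, 2, 7, 3, 4] cursor@1
After 3 (next): list=[1, 2, 7, 3, 4] cursor@2
After 4 (delete_current): list=[1, 7, 3, 4] cursor@7
After 5 (delete_current): list=[1, 3, 4] cursor@3
After 6 (prev): list=[1, 3, 4] cursor@1
After 7 (insert_after(25)): list=[1, 25, 3, 4] cursor@1
After 8 (delete_current): list=[25, 3, 4] cursor@25
After 9 (insert_after(83)): list=[25, 83, 3, 4] cursor@25
After 10 (insert_before(24)): list=[24, 25, 83, 3, 4] cursor@25

Answer: 8 1 7 25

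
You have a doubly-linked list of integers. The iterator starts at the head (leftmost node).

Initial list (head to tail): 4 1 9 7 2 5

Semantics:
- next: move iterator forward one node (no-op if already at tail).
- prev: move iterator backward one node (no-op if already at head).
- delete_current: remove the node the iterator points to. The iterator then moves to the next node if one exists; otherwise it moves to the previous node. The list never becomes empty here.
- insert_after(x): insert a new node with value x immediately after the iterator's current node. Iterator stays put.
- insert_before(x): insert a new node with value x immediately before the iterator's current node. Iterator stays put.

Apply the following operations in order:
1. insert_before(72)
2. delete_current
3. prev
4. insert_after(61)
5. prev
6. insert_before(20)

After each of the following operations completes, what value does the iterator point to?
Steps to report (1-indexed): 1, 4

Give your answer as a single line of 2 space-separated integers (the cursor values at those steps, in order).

After 1 (insert_before(72)): list=[72, 4, 1, 9, 7, 2, 5] cursor@4
After 2 (delete_current): list=[72, 1, 9, 7, 2, 5] cursor@1
After 3 (prev): list=[72, 1, 9, 7, 2, 5] cursor@72
After 4 (insert_after(61)): list=[72, 61, 1, 9, 7, 2, 5] cursor@72
After 5 (prev): list=[72, 61, 1, 9, 7, 2, 5] cursor@72
After 6 (insert_before(20)): list=[20, 72, 61, 1, 9, 7, 2, 5] cursor@72

Answer: 4 72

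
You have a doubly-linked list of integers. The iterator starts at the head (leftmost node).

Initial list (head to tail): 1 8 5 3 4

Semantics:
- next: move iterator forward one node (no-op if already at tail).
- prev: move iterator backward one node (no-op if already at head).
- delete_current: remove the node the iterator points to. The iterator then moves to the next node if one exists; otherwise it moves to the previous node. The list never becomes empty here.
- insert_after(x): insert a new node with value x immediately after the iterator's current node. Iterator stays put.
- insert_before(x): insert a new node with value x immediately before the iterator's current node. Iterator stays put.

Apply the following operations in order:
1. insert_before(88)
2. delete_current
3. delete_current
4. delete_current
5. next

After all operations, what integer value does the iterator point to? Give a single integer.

After 1 (insert_before(88)): list=[88, 1, 8, 5, 3, 4] cursor@1
After 2 (delete_current): list=[88, 8, 5, 3, 4] cursor@8
After 3 (delete_current): list=[88, 5, 3, 4] cursor@5
After 4 (delete_current): list=[88, 3, 4] cursor@3
After 5 (next): list=[88, 3, 4] cursor@4

Answer: 4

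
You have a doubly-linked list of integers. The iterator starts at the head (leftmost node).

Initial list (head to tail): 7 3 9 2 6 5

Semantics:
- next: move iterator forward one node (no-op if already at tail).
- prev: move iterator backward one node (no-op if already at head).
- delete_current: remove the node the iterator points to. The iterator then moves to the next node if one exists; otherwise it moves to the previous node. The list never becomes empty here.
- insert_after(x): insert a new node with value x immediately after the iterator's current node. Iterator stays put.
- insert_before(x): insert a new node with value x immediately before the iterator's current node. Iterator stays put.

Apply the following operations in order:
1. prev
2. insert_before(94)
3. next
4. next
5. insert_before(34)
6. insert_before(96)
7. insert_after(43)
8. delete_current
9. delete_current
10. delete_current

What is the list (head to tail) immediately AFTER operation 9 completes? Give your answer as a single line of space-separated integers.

After 1 (prev): list=[7, 3, 9, 2, 6, 5] cursor@7
After 2 (insert_before(94)): list=[94, 7, 3, 9, 2, 6, 5] cursor@7
After 3 (next): list=[94, 7, 3, 9, 2, 6, 5] cursor@3
After 4 (next): list=[94, 7, 3, 9, 2, 6, 5] cursor@9
After 5 (insert_before(34)): list=[94, 7, 3, 34, 9, 2, 6, 5] cursor@9
After 6 (insert_before(96)): list=[94, 7, 3, 34, 96, 9, 2, 6, 5] cursor@9
After 7 (insert_after(43)): list=[94, 7, 3, 34, 96, 9, 43, 2, 6, 5] cursor@9
After 8 (delete_current): list=[94, 7, 3, 34, 96, 43, 2, 6, 5] cursor@43
After 9 (delete_current): list=[94, 7, 3, 34, 96, 2, 6, 5] cursor@2

Answer: 94 7 3 34 96 2 6 5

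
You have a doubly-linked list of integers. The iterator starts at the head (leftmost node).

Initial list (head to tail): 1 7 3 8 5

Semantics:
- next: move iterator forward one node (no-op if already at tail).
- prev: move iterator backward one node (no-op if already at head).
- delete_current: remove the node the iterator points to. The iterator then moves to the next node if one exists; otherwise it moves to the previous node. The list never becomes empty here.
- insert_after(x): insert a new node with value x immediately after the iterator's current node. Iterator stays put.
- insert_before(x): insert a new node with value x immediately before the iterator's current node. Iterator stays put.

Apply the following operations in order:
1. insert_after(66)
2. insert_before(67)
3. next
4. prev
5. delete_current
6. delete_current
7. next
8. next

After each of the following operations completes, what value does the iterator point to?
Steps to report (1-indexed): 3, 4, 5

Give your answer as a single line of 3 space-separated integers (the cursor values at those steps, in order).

After 1 (insert_after(66)): list=[1, 66, 7, 3, 8, 5] cursor@1
After 2 (insert_before(67)): list=[67, 1, 66, 7, 3, 8, 5] cursor@1
After 3 (next): list=[67, 1, 66, 7, 3, 8, 5] cursor@66
After 4 (prev): list=[67, 1, 66, 7, 3, 8, 5] cursor@1
After 5 (delete_current): list=[67, 66, 7, 3, 8, 5] cursor@66
After 6 (delete_current): list=[67, 7, 3, 8, 5] cursor@7
After 7 (next): list=[67, 7, 3, 8, 5] cursor@3
After 8 (next): list=[67, 7, 3, 8, 5] cursor@8

Answer: 66 1 66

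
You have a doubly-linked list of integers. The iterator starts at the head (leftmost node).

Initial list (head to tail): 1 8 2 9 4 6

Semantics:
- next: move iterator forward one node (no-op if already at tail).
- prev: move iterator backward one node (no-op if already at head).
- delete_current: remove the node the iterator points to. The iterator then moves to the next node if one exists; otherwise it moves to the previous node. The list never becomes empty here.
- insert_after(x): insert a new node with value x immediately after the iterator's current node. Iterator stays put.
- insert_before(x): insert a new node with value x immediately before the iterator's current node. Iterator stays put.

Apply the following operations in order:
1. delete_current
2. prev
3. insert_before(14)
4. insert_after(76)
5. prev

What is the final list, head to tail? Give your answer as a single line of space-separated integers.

Answer: 14 8 76 2 9 4 6

Derivation:
After 1 (delete_current): list=[8, 2, 9, 4, 6] cursor@8
After 2 (prev): list=[8, 2, 9, 4, 6] cursor@8
After 3 (insert_before(14)): list=[14, 8, 2, 9, 4, 6] cursor@8
After 4 (insert_after(76)): list=[14, 8, 76, 2, 9, 4, 6] cursor@8
After 5 (prev): list=[14, 8, 76, 2, 9, 4, 6] cursor@14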